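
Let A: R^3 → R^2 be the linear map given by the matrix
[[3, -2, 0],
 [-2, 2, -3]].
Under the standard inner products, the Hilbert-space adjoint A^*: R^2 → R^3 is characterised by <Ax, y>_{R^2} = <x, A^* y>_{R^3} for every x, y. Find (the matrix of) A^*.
A^* = A^T =
[[3, -2],
 [-2, 2],
 [0, -3]]

For real matrices with standard dot products, the defining identity <Ax, y> = <x, A^* y> gives (Ax)^T y = x^T (A^*) y, i.e. x^T A^T y = x^T (A^*) y. Since this holds for all x, y, we must have A^* = A^T. Therefore
A^* =
[[3, -2],
 [-2, 2],
 [0, -3]].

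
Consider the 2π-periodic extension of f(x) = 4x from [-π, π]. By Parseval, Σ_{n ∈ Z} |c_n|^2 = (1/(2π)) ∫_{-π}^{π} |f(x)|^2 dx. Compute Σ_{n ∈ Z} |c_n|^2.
Σ |c_n|^2 = 16π^2/3

Expand and integrate term by term over [-π, π]:
  ∫ (4x)^2 dx = 16·(2π^3/3); ∫ 2·4·(0)·x dx = 0 (odd integrand); ∫ 0^2 dx = 0·2π.
So (1/(2π)) ∫_{-π}^{π} (4x)^2 dx = 16π^2/3 + 0 = 16π^2/3.
Parseval ⇒ Σ |c_n|^2 = 16π^2/3.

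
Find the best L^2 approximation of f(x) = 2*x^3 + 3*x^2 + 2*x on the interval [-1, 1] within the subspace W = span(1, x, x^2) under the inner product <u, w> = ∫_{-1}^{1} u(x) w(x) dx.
g(x) = 3*x^2 + 16*x/5

The best approximation g ∈ W is the orthogonal projection of f onto W. Writing g = a_0 + a_1 x + a_2 x^2, the coefficients solve the normal equations G · a = b where
  G_{ij} = <φ_i, φ_j> and b_i = <f, φ_i>, with φ_0 = 1, φ_1 = x, φ_2 = x^2.
G =
  [2, 0, 2/3]
  [0, 2/3, 0]
  [2/3, 0, 2/5],
b = (2, 32/15, 6/5).
Solving gives a_0 = 0, a_1 = 16/5, a_2 = 3, so
  g(x) = 3*x^2 + 16*x/5.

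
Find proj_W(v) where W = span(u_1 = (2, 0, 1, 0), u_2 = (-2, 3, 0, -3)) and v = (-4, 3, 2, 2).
proj_W(v) = (-119/47, 93/94, -44/47, -93/94)

Set up U = [u_1 | ... | u_2] ∈ R^(4×2). The projector onto W = col(U) is P = U (U^T U)^(-1) U^T.
Compute U^T U =
  [5, -4]
  [-4, 22],
and U^T v = (-6, 11).
Solve U^T U · c = U^T v for the coefficients: c = (-44/47, 31/94). The projection is proj_W(v) = U c.
Check: (v - proj_W(v)) · u_1 = 0  (should be 0).
Check: (v - proj_W(v)) · u_2 = 0  (should be 0).
Result: proj_W(v) = (-119/47, 93/94, -44/47, -93/94).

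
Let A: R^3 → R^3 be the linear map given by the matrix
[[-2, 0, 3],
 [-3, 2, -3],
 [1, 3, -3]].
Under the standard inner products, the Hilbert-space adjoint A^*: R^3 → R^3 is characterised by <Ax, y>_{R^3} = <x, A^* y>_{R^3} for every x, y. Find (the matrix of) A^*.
A^* = A^T =
[[-2, -3, 1],
 [0, 2, 3],
 [3, -3, -3]]

For real matrices with standard dot products, the defining identity <Ax, y> = <x, A^* y> gives (Ax)^T y = x^T (A^*) y, i.e. x^T A^T y = x^T (A^*) y. Since this holds for all x, y, we must have A^* = A^T. Therefore
A^* =
[[-2, -3, 1],
 [0, 2, 3],
 [3, -3, -3]].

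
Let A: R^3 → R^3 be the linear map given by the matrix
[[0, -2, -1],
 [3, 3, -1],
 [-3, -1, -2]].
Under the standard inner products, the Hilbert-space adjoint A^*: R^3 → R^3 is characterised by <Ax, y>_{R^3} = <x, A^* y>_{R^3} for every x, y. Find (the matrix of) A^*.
A^* = A^T =
[[0, 3, -3],
 [-2, 3, -1],
 [-1, -1, -2]]

For real matrices with standard dot products, the defining identity <Ax, y> = <x, A^* y> gives (Ax)^T y = x^T (A^*) y, i.e. x^T A^T y = x^T (A^*) y. Since this holds for all x, y, we must have A^* = A^T. Therefore
A^* =
[[0, 3, -3],
 [-2, 3, -1],
 [-1, -1, -2]].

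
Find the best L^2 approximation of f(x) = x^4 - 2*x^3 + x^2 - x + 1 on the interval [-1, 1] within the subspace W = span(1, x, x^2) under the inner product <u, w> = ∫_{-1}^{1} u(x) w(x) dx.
g(x) = 13*x^2/7 - 11*x/5 + 32/35

The best approximation g ∈ W is the orthogonal projection of f onto W. Writing g = a_0 + a_1 x + a_2 x^2, the coefficients solve the normal equations G · a = b where
  G_{ij} = <φ_i, φ_j> and b_i = <f, φ_i>, with φ_0 = 1, φ_1 = x, φ_2 = x^2.
G =
  [2, 0, 2/3]
  [0, 2/3, 0]
  [2/3, 0, 2/5],
b = (46/15, -22/15, 142/105).
Solving gives a_0 = 32/35, a_1 = -11/5, a_2 = 13/7, so
  g(x) = 13*x^2/7 - 11*x/5 + 32/35.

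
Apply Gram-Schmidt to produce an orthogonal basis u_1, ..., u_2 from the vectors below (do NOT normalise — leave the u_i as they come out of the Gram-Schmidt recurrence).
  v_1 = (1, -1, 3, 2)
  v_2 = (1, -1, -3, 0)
Orthogonal basis:
  u_1 = (1, -1, 3, 2)
  u_2 = (22/15, -22/15, -8/5, 14/15)

Apply the Gram-Schmidt recurrence
  u_1 = v_1
  u_i = v_i − Σ_{j<i} ((v_i · u_j) / (u_j · u_j)) · u_j.

Step by step this gives:
  u_1 = (1, -1, 3, 2)
  u_2 = (22/15, -22/15, -8/5, 14/15)

Orthogonality check:
  u_2 · u_1 = 0 (should be 0)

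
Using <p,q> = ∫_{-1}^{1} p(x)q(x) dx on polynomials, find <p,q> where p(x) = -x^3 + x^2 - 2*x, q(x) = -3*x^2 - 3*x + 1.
<p,q> = 14/3

Expand the product: p(x)·q(x) = 3*x^5 + 2*x^3 + 7*x^2 - 2*x.
∫_{-1}^{1} of each monomial x^k gives [2/(k+1) if k even, 0 if k odd]. Integrating term-by-term (or equivalently evaluating the antiderivative F(x) = x^6/2 + x^4/2 + 7*x^3/3 - x^2 at the endpoints):
  F(1) − F(−1) = 7/3 − (-7/3) = 14/3.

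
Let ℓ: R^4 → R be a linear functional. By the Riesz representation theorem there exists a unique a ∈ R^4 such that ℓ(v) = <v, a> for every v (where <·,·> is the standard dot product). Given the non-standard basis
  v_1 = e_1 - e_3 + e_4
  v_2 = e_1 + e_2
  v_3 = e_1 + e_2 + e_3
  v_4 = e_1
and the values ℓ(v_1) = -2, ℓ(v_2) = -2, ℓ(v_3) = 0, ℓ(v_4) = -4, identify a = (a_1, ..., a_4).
a = (-4, 2, 2, 4)

Write a = (a_1, ..., a_4) in the standard basis. For each basis vector v_i, ℓ(v_i) = <v_i, a> is a linear equation in the a_j's. Collect the n equations into a matrix system V a = ℓ, where row i of V is v_i (expressed in the standard basis). Since V is invertible (lower-triangular with 1s on the diagonal, up to permutation), solve by back-substitution:
  V =
[[1, 0, -1, 1],
 [1, 1, 0, 0],
 [1, 1, 1, 0],
 [1, 0, 0, 0]]
  V a = (-2, -2, 0, -4)
Solving gives a = (-4, 2, 2, 4).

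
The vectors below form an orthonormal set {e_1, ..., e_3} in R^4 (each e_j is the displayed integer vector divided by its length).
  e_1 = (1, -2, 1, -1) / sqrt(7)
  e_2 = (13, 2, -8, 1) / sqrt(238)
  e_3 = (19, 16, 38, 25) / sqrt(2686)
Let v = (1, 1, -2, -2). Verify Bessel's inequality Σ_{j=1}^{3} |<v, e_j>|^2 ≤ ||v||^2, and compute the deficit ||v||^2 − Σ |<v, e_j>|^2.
Σ |<v, e_j>|^2 = 534/79; ||v||^2 = 10; deficit = 256/79

Write each e_j = u_j / sqrt(<u_j, u_j>) where u_j is the displayed integer vector. Then <v, e_j> = <v, u_j> / sqrt(<u_j, u_j>), so |<v, e_j>|^2 = <v, u_j>^2 / <u_j, u_j>.
Coefficients: <v, e_1> = -1/sqrt(7), <v, e_2> = 29/sqrt(238), <v, e_3> = -91/sqrt(2686).
Square and sum: Σ |<v, e_j>|^2 = 534/79.
Compute ||v||^2 = v·v = 10.
Deficit = 10 − 534/79 = 256/79 ≥ 0, confirming Bessel's inequality. (The deficit equals ||v − Σ <v,e_j> e_j||^2, the squared distance from v to span{e_j}.)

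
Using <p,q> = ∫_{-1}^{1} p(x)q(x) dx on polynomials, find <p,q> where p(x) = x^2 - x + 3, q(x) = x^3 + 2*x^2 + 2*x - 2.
<p,q> = -154/15

Expand the product: p(x)·q(x) = x^5 + x^4 + 3*x^3 + 2*x^2 + 8*x - 6.
∫_{-1}^{1} of each monomial x^k gives [2/(k+1) if k even, 0 if k odd]. Integrating term-by-term (or equivalently evaluating the antiderivative F(x) = x^6/6 + x^5/5 + 3*x^4/4 + 2*x^3/3 + 4*x^2 - 6*x at the endpoints):
  F(1) − F(−1) = -13/60 − (201/20) = -154/15.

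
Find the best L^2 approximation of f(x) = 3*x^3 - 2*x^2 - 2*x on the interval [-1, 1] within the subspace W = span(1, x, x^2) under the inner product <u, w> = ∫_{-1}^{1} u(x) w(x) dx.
g(x) = -2*x^2 - x/5

The best approximation g ∈ W is the orthogonal projection of f onto W. Writing g = a_0 + a_1 x + a_2 x^2, the coefficients solve the normal equations G · a = b where
  G_{ij} = <φ_i, φ_j> and b_i = <f, φ_i>, with φ_0 = 1, φ_1 = x, φ_2 = x^2.
G =
  [2, 0, 2/3]
  [0, 2/3, 0]
  [2/3, 0, 2/5],
b = (-4/3, -2/15, -4/5).
Solving gives a_0 = 0, a_1 = -1/5, a_2 = -2, so
  g(x) = -2*x^2 - x/5.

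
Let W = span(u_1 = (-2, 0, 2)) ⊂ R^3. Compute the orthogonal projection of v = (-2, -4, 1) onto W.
proj_W(v) = (-3/2, 0, 3/2)

Set up U = [u_1 | ... | u_1] ∈ R^(3×1). The projector onto W = col(U) is P = U (U^T U)^(-1) U^T.
Compute U^T U =
  [8],
and U^T v = (6).
Solve U^T U · c = U^T v for the coefficients: c = (3/4). The projection is proj_W(v) = U c.
Check: (v - proj_W(v)) · u_1 = 0  (should be 0).
Result: proj_W(v) = (-3/2, 0, 3/2).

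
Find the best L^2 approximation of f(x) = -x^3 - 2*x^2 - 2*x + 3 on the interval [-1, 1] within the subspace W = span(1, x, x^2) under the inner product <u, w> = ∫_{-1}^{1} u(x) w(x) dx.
g(x) = -2*x^2 - 13*x/5 + 3

The best approximation g ∈ W is the orthogonal projection of f onto W. Writing g = a_0 + a_1 x + a_2 x^2, the coefficients solve the normal equations G · a = b where
  G_{ij} = <φ_i, φ_j> and b_i = <f, φ_i>, with φ_0 = 1, φ_1 = x, φ_2 = x^2.
G =
  [2, 0, 2/3]
  [0, 2/3, 0]
  [2/3, 0, 2/5],
b = (14/3, -26/15, 6/5).
Solving gives a_0 = 3, a_1 = -13/5, a_2 = -2, so
  g(x) = -2*x^2 - 13*x/5 + 3.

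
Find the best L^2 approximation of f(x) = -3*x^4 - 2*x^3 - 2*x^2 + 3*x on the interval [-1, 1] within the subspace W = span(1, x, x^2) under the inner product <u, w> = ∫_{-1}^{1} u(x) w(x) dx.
g(x) = -32*x^2/7 + 9*x/5 + 9/35

The best approximation g ∈ W is the orthogonal projection of f onto W. Writing g = a_0 + a_1 x + a_2 x^2, the coefficients solve the normal equations G · a = b where
  G_{ij} = <φ_i, φ_j> and b_i = <f, φ_i>, with φ_0 = 1, φ_1 = x, φ_2 = x^2.
G =
  [2, 0, 2/3]
  [0, 2/3, 0]
  [2/3, 0, 2/5],
b = (-38/15, 6/5, -58/35).
Solving gives a_0 = 9/35, a_1 = 9/5, a_2 = -32/7, so
  g(x) = -32*x^2/7 + 9*x/5 + 9/35.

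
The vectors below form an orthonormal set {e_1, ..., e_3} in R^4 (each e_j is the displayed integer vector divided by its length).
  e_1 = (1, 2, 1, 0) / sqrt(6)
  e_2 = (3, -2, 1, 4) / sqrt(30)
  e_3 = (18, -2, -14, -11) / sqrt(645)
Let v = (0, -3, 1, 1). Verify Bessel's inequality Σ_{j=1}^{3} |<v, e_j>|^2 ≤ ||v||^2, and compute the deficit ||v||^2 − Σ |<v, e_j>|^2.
Σ |<v, e_j>|^2 = 1130/129; ||v||^2 = 11; deficit = 289/129

Write each e_j = u_j / sqrt(<u_j, u_j>) where u_j is the displayed integer vector. Then <v, e_j> = <v, u_j> / sqrt(<u_j, u_j>), so |<v, e_j>|^2 = <v, u_j>^2 / <u_j, u_j>.
Coefficients: <v, e_1> = -5/sqrt(6), <v, e_2> = 11/sqrt(30), <v, e_3> = -19/sqrt(645).
Square and sum: Σ |<v, e_j>|^2 = 1130/129.
Compute ||v||^2 = v·v = 11.
Deficit = 11 − 1130/129 = 289/129 ≥ 0, confirming Bessel's inequality. (The deficit equals ||v − Σ <v,e_j> e_j||^2, the squared distance from v to span{e_j}.)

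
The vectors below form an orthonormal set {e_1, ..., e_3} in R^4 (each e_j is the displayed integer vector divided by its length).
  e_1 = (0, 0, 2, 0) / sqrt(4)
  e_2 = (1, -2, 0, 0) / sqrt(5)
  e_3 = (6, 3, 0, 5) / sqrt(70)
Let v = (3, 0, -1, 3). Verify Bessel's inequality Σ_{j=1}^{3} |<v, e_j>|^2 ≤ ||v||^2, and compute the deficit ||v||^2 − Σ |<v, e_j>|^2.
Σ |<v, e_j>|^2 = 257/14; ||v||^2 = 19; deficit = 9/14

Write each e_j = u_j / sqrt(<u_j, u_j>) where u_j is the displayed integer vector. Then <v, e_j> = <v, u_j> / sqrt(<u_j, u_j>), so |<v, e_j>|^2 = <v, u_j>^2 / <u_j, u_j>.
Coefficients: <v, e_1> = -2/sqrt(4), <v, e_2> = 3/sqrt(5), <v, e_3> = 33/sqrt(70).
Square and sum: Σ |<v, e_j>|^2 = 257/14.
Compute ||v||^2 = v·v = 19.
Deficit = 19 − 257/14 = 9/14 ≥ 0, confirming Bessel's inequality. (The deficit equals ||v − Σ <v,e_j> e_j||^2, the squared distance from v to span{e_j}.)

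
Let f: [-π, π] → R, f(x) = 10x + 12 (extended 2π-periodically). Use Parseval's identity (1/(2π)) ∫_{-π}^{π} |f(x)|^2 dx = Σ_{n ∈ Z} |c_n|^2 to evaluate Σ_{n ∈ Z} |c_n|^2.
Σ |c_n|^2 = 100π^2/3 + 144

Expand and integrate term by term over [-π, π]:
  ∫ (10x)^2 dx = 100·(2π^3/3); ∫ 2·10·(12)·x dx = 0 (odd integrand); ∫ 12^2 dx = 144·2π.
So (1/(2π)) ∫_{-π}^{π} (10x + 12)^2 dx = 100π^2/3 + 144 = 100π^2/3 + 144.
Parseval ⇒ Σ |c_n|^2 = 100π^2/3 + 144.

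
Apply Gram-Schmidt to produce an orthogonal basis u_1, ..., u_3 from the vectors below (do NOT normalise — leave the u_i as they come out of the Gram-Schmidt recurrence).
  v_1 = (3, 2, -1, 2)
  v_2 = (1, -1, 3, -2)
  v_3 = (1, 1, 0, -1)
Orthogonal basis:
  u_1 = (3, 2, -1, 2)
  u_2 = (2, -1/3, 8/3, -4/3)
  u_3 = (1/26, 29/39, -35/78, -40/39)

Apply the Gram-Schmidt recurrence
  u_1 = v_1
  u_i = v_i − Σ_{j<i} ((v_i · u_j) / (u_j · u_j)) · u_j.

Step by step this gives:
  u_1 = (3, 2, -1, 2)
  u_2 = (2, -1/3, 8/3, -4/3)
  u_3 = (1/26, 29/39, -35/78, -40/39)

Orthogonality check:
  u_2 · u_1 = 0 (should be 0)
  u_3 · u_1 = 0 (should be 0)
  u_3 · u_2 = 0 (should be 0)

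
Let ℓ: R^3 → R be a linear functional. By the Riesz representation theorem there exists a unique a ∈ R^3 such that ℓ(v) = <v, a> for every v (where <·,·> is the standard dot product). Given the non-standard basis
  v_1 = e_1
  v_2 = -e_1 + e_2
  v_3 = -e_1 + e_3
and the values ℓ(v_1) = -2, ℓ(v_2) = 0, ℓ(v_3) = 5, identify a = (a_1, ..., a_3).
a = (-2, -2, 3)

Write a = (a_1, ..., a_3) in the standard basis. For each basis vector v_i, ℓ(v_i) = <v_i, a> is a linear equation in the a_j's. Collect the n equations into a matrix system V a = ℓ, where row i of V is v_i (expressed in the standard basis). Since V is invertible (lower-triangular with 1s on the diagonal, up to permutation), solve by back-substitution:
  V =
[[1, 0, 0],
 [-1, 1, 0],
 [-1, 0, 1]]
  V a = (-2, 0, 5)
Solving gives a = (-2, -2, 3).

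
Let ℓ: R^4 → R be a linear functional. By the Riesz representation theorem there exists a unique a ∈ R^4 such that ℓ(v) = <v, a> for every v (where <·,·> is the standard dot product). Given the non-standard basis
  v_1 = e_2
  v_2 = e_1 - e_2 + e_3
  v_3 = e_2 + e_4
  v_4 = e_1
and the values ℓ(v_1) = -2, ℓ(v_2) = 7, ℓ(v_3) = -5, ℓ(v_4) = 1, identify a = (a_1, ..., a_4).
a = (1, -2, 4, -3)

Write a = (a_1, ..., a_4) in the standard basis. For each basis vector v_i, ℓ(v_i) = <v_i, a> is a linear equation in the a_j's. Collect the n equations into a matrix system V a = ℓ, where row i of V is v_i (expressed in the standard basis). Since V is invertible (lower-triangular with 1s on the diagonal, up to permutation), solve by back-substitution:
  V =
[[0, 1, 0, 0],
 [1, -1, 1, 0],
 [0, 1, 0, 1],
 [1, 0, 0, 0]]
  V a = (-2, 7, -5, 1)
Solving gives a = (1, -2, 4, -3).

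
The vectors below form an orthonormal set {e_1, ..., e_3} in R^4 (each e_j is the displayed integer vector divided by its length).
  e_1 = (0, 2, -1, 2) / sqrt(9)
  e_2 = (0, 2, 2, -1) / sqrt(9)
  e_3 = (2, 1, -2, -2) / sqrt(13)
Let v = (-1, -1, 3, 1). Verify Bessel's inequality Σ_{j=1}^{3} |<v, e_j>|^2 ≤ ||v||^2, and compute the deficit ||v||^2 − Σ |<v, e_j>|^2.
Σ |<v, e_j>|^2 = 147/13; ||v||^2 = 12; deficit = 9/13

Write each e_j = u_j / sqrt(<u_j, u_j>) where u_j is the displayed integer vector. Then <v, e_j> = <v, u_j> / sqrt(<u_j, u_j>), so |<v, e_j>|^2 = <v, u_j>^2 / <u_j, u_j>.
Coefficients: <v, e_1> = -3/sqrt(9), <v, e_2> = 3/sqrt(9), <v, e_3> = -11/sqrt(13).
Square and sum: Σ |<v, e_j>|^2 = 147/13.
Compute ||v||^2 = v·v = 12.
Deficit = 12 − 147/13 = 9/13 ≥ 0, confirming Bessel's inequality. (The deficit equals ||v − Σ <v,e_j> e_j||^2, the squared distance from v to span{e_j}.)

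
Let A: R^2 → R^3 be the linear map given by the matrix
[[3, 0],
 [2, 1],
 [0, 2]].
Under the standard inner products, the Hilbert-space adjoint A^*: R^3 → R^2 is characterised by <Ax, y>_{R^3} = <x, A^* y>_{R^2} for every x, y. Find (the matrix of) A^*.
A^* = A^T =
[[3, 2, 0],
 [0, 1, 2]]

For real matrices with standard dot products, the defining identity <Ax, y> = <x, A^* y> gives (Ax)^T y = x^T (A^*) y, i.e. x^T A^T y = x^T (A^*) y. Since this holds for all x, y, we must have A^* = A^T. Therefore
A^* =
[[3, 2, 0],
 [0, 1, 2]].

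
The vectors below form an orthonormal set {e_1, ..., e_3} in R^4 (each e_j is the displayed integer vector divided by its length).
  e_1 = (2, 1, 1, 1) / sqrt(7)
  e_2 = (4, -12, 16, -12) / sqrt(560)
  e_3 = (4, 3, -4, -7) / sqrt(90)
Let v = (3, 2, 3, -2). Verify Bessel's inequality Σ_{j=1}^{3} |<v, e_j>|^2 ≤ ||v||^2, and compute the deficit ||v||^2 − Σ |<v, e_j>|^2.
Σ |<v, e_j>|^2 = 202/9; ||v||^2 = 26; deficit = 32/9

Write each e_j = u_j / sqrt(<u_j, u_j>) where u_j is the displayed integer vector. Then <v, e_j> = <v, u_j> / sqrt(<u_j, u_j>), so |<v, e_j>|^2 = <v, u_j>^2 / <u_j, u_j>.
Coefficients: <v, e_1> = 9/sqrt(7), <v, e_2> = 60/sqrt(560), <v, e_3> = 20/sqrt(90).
Square and sum: Σ |<v, e_j>|^2 = 202/9.
Compute ||v||^2 = v·v = 26.
Deficit = 26 − 202/9 = 32/9 ≥ 0, confirming Bessel's inequality. (The deficit equals ||v − Σ <v,e_j> e_j||^2, the squared distance from v to span{e_j}.)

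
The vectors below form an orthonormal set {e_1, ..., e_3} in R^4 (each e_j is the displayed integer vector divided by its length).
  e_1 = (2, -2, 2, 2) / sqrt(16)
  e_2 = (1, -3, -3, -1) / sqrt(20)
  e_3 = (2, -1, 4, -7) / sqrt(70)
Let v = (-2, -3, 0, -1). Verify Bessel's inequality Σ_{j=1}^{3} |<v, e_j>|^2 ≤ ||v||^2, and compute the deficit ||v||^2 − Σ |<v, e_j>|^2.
Σ |<v, e_j>|^2 = 26/7; ||v||^2 = 14; deficit = 72/7

Write each e_j = u_j / sqrt(<u_j, u_j>) where u_j is the displayed integer vector. Then <v, e_j> = <v, u_j> / sqrt(<u_j, u_j>), so |<v, e_j>|^2 = <v, u_j>^2 / <u_j, u_j>.
Coefficients: <v, e_1> = 0/sqrt(16), <v, e_2> = 8/sqrt(20), <v, e_3> = 6/sqrt(70).
Square and sum: Σ |<v, e_j>|^2 = 26/7.
Compute ||v||^2 = v·v = 14.
Deficit = 14 − 26/7 = 72/7 ≥ 0, confirming Bessel's inequality. (The deficit equals ||v − Σ <v,e_j> e_j||^2, the squared distance from v to span{e_j}.)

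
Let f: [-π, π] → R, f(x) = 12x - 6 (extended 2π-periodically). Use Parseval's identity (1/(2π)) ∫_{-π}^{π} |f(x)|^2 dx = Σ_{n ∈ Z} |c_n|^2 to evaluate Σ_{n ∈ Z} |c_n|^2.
Σ |c_n|^2 = 48π^2 + 36

Expand and integrate term by term over [-π, π]:
  ∫ (12x)^2 dx = 144·(2π^3/3); ∫ 2·12·(-6)·x dx = 0 (odd integrand); ∫ (-6)^2 dx = 36·2π.
So (1/(2π)) ∫_{-π}^{π} (12x - 6)^2 dx = 144π^2/3 + 36 = 48π^2 + 36.
Parseval ⇒ Σ |c_n|^2 = 48π^2 + 36.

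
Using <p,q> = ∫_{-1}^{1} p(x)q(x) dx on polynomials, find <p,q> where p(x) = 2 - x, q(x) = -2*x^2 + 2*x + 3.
<p,q> = 8

Expand the product: p(x)·q(x) = 2*x^3 - 6*x^2 + x + 6.
∫_{-1}^{1} of each monomial x^k gives [2/(k+1) if k even, 0 if k odd]. Integrating term-by-term (or equivalently evaluating the antiderivative F(x) = x^4/2 - 2*x^3 + x^2/2 + 6*x at the endpoints):
  F(1) − F(−1) = 5 − (-3) = 8.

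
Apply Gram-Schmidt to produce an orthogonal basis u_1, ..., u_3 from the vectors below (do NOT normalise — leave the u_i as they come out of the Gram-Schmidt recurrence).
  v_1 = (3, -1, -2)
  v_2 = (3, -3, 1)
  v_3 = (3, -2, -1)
Orthogonal basis:
  u_1 = (3, -1, -2)
  u_2 = (6/7, -16/7, 17/7)
  u_3 = (-21/166, -27/166, -9/83)

Apply the Gram-Schmidt recurrence
  u_1 = v_1
  u_i = v_i − Σ_{j<i} ((v_i · u_j) / (u_j · u_j)) · u_j.

Step by step this gives:
  u_1 = (3, -1, -2)
  u_2 = (6/7, -16/7, 17/7)
  u_3 = (-21/166, -27/166, -9/83)

Orthogonality check:
  u_2 · u_1 = 0 (should be 0)
  u_3 · u_1 = 0 (should be 0)
  u_3 · u_2 = 0 (should be 0)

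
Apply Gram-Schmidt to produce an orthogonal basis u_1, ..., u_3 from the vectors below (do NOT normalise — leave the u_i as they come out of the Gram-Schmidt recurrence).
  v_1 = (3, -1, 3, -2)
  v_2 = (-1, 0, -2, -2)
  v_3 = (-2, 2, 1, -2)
Orthogonal basis:
  u_1 = (3, -1, 3, -2)
  u_2 = (-8/23, -5/23, -31/23, -56/23)
  u_3 = (-155/91, 375/182, 323/182, -12/13)

Apply the Gram-Schmidt recurrence
  u_1 = v_1
  u_i = v_i − Σ_{j<i} ((v_i · u_j) / (u_j · u_j)) · u_j.

Step by step this gives:
  u_1 = (3, -1, 3, -2)
  u_2 = (-8/23, -5/23, -31/23, -56/23)
  u_3 = (-155/91, 375/182, 323/182, -12/13)

Orthogonality check:
  u_2 · u_1 = 0 (should be 0)
  u_3 · u_1 = 0 (should be 0)
  u_3 · u_2 = 0 (should be 0)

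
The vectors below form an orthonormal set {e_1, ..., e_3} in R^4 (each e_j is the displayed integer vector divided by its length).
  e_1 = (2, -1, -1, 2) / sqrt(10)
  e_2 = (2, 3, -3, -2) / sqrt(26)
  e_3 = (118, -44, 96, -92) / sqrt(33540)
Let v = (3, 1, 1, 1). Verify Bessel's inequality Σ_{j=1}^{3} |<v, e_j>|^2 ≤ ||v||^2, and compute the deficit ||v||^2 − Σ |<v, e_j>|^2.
Σ |<v, e_j>|^2 = 923/129; ||v||^2 = 12; deficit = 625/129

Write each e_j = u_j / sqrt(<u_j, u_j>) where u_j is the displayed integer vector. Then <v, e_j> = <v, u_j> / sqrt(<u_j, u_j>), so |<v, e_j>|^2 = <v, u_j>^2 / <u_j, u_j>.
Coefficients: <v, e_1> = 6/sqrt(10), <v, e_2> = 4/sqrt(26), <v, e_3> = 314/sqrt(33540).
Square and sum: Σ |<v, e_j>|^2 = 923/129.
Compute ||v||^2 = v·v = 12.
Deficit = 12 − 923/129 = 625/129 ≥ 0, confirming Bessel's inequality. (The deficit equals ||v − Σ <v,e_j> e_j||^2, the squared distance from v to span{e_j}.)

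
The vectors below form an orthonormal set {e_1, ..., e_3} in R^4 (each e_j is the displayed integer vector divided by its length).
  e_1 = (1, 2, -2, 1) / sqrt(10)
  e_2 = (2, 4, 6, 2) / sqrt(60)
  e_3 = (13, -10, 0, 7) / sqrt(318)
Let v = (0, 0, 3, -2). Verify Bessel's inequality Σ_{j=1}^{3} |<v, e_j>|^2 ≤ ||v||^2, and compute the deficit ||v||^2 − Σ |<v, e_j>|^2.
Σ |<v, e_j>|^2 = 545/53; ||v||^2 = 13; deficit = 144/53

Write each e_j = u_j / sqrt(<u_j, u_j>) where u_j is the displayed integer vector. Then <v, e_j> = <v, u_j> / sqrt(<u_j, u_j>), so |<v, e_j>|^2 = <v, u_j>^2 / <u_j, u_j>.
Coefficients: <v, e_1> = -8/sqrt(10), <v, e_2> = 14/sqrt(60), <v, e_3> = -14/sqrt(318).
Square and sum: Σ |<v, e_j>|^2 = 545/53.
Compute ||v||^2 = v·v = 13.
Deficit = 13 − 545/53 = 144/53 ≥ 0, confirming Bessel's inequality. (The deficit equals ||v − Σ <v,e_j> e_j||^2, the squared distance from v to span{e_j}.)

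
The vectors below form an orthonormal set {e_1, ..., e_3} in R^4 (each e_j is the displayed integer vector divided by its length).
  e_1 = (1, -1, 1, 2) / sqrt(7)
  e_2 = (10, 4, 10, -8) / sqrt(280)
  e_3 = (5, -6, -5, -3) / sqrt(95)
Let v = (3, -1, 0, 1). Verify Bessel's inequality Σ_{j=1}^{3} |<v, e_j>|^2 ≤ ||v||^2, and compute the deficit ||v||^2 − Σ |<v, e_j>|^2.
Σ |<v, e_j>|^2 = 369/38; ||v||^2 = 11; deficit = 49/38

Write each e_j = u_j / sqrt(<u_j, u_j>) where u_j is the displayed integer vector. Then <v, e_j> = <v, u_j> / sqrt(<u_j, u_j>), so |<v, e_j>|^2 = <v, u_j>^2 / <u_j, u_j>.
Coefficients: <v, e_1> = 6/sqrt(7), <v, e_2> = 18/sqrt(280), <v, e_3> = 18/sqrt(95).
Square and sum: Σ |<v, e_j>|^2 = 369/38.
Compute ||v||^2 = v·v = 11.
Deficit = 11 − 369/38 = 49/38 ≥ 0, confirming Bessel's inequality. (The deficit equals ||v − Σ <v,e_j> e_j||^2, the squared distance from v to span{e_j}.)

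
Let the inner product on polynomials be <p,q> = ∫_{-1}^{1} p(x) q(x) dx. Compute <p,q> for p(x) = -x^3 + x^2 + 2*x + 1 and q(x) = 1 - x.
<p,q> = 26/15

Expand the product: p(x)·q(x) = x^4 - 2*x^3 - x^2 + x + 1.
∫_{-1}^{1} of each monomial x^k gives [2/(k+1) if k even, 0 if k odd]. Integrating term-by-term (or equivalently evaluating the antiderivative F(x) = x^5/5 - x^4/2 - x^3/3 + x^2/2 + x at the endpoints):
  F(1) − F(−1) = 13/15 − (-13/15) = 26/15.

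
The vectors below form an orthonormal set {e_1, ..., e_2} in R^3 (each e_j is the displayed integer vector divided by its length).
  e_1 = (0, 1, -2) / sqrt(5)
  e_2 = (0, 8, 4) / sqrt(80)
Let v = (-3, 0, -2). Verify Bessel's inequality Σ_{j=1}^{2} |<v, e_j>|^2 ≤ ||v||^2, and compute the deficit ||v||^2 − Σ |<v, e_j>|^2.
Σ |<v, e_j>|^2 = 4; ||v||^2 = 13; deficit = 9

Write each e_j = u_j / sqrt(<u_j, u_j>) where u_j is the displayed integer vector. Then <v, e_j> = <v, u_j> / sqrt(<u_j, u_j>), so |<v, e_j>|^2 = <v, u_j>^2 / <u_j, u_j>.
Coefficients: <v, e_1> = 4/sqrt(5), <v, e_2> = -8/sqrt(80).
Square and sum: Σ |<v, e_j>|^2 = 4.
Compute ||v||^2 = v·v = 13.
Deficit = 13 − 4 = 9 ≥ 0, confirming Bessel's inequality. (The deficit equals ||v − Σ <v,e_j> e_j||^2, the squared distance from v to span{e_j}.)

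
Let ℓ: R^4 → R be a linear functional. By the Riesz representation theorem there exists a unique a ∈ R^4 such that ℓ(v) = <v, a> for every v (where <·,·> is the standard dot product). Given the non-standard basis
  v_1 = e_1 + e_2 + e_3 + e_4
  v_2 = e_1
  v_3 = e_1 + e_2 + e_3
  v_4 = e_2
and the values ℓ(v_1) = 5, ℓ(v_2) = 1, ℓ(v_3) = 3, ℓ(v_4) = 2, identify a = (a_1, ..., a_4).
a = (1, 2, 0, 2)

Write a = (a_1, ..., a_4) in the standard basis. For each basis vector v_i, ℓ(v_i) = <v_i, a> is a linear equation in the a_j's. Collect the n equations into a matrix system V a = ℓ, where row i of V is v_i (expressed in the standard basis). Since V is invertible (lower-triangular with 1s on the diagonal, up to permutation), solve by back-substitution:
  V =
[[1, 1, 1, 1],
 [1, 0, 0, 0],
 [1, 1, 1, 0],
 [0, 1, 0, 0]]
  V a = (5, 1, 3, 2)
Solving gives a = (1, 2, 0, 2).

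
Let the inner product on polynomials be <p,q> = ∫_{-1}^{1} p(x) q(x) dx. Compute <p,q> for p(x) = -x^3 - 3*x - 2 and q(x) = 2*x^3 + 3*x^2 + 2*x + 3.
<p,q> = -832/35

Expand the product: p(x)·q(x) = -2*x^6 - 3*x^5 - 8*x^4 - 16*x^3 - 12*x^2 - 13*x - 6.
∫_{-1}^{1} of each monomial x^k gives [2/(k+1) if k even, 0 if k odd]. Integrating term-by-term (or equivalently evaluating the antiderivative F(x) = -2*x^7/7 - x^6/2 - 8*x^5/5 - 4*x^4 - 4*x^3 - 13*x^2/2 - 6*x at the endpoints):
  F(1) − F(−1) = -801/35 − (31/35) = -832/35.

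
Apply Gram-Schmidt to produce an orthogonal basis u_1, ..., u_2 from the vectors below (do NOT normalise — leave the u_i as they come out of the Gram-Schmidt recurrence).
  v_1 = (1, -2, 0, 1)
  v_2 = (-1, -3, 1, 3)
Orthogonal basis:
  u_1 = (1, -2, 0, 1)
  u_2 = (-7/3, -1/3, 1, 5/3)

Apply the Gram-Schmidt recurrence
  u_1 = v_1
  u_i = v_i − Σ_{j<i} ((v_i · u_j) / (u_j · u_j)) · u_j.

Step by step this gives:
  u_1 = (1, -2, 0, 1)
  u_2 = (-7/3, -1/3, 1, 5/3)

Orthogonality check:
  u_2 · u_1 = 0 (should be 0)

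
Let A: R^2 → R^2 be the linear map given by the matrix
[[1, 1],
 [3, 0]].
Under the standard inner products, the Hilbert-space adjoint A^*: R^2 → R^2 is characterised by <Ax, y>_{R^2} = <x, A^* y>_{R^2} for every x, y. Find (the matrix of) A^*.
A^* = A^T =
[[1, 3],
 [1, 0]]

For real matrices with standard dot products, the defining identity <Ax, y> = <x, A^* y> gives (Ax)^T y = x^T (A^*) y, i.e. x^T A^T y = x^T (A^*) y. Since this holds for all x, y, we must have A^* = A^T. Therefore
A^* =
[[1, 3],
 [1, 0]].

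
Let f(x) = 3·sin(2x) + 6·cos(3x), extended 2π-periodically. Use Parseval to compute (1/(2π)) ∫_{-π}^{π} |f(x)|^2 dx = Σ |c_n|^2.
Σ |c_n|^2 = 45/2

Expand |f|^2 and use orthogonality of {sin(nx), cos(mx)} on [-π, π]:
  ∫_{-π}^{π} sin(nx)^2 dx = π, ∫ cos(mx)^2 dx = π, and cross terms integrate to 0.
So ∫_{-π}^{π} f(x)^2 dx = 3^2 · π + 6^2 · π = (9 + 36)π.
Divide by 2π: (9 + 36)/2 = 45/2.
By Parseval, this equals Σ |c_n|^2.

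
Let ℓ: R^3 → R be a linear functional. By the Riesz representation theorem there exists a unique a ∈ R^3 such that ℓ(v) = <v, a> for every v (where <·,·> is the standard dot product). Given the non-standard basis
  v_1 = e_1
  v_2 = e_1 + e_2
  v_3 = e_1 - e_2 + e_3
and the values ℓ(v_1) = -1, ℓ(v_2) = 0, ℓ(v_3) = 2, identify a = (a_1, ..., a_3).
a = (-1, 1, 4)

Write a = (a_1, ..., a_3) in the standard basis. For each basis vector v_i, ℓ(v_i) = <v_i, a> is a linear equation in the a_j's. Collect the n equations into a matrix system V a = ℓ, where row i of V is v_i (expressed in the standard basis). Since V is invertible (lower-triangular with 1s on the diagonal, up to permutation), solve by back-substitution:
  V =
[[1, 0, 0],
 [1, 1, 0],
 [1, -1, 1]]
  V a = (-1, 0, 2)
Solving gives a = (-1, 1, 4).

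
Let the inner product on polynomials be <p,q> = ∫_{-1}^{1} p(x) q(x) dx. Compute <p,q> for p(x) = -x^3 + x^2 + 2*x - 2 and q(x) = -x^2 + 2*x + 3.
<p,q> = -36/5

Expand the product: p(x)·q(x) = x^5 - 3*x^4 - 3*x^3 + 9*x^2 + 2*x - 6.
∫_{-1}^{1} of each monomial x^k gives [2/(k+1) if k even, 0 if k odd]. Integrating term-by-term (or equivalently evaluating the antiderivative F(x) = x^6/6 - 3*x^5/5 - 3*x^4/4 + 3*x^3 + x^2 - 6*x at the endpoints):
  F(1) − F(−1) = -191/60 − (241/60) = -36/5.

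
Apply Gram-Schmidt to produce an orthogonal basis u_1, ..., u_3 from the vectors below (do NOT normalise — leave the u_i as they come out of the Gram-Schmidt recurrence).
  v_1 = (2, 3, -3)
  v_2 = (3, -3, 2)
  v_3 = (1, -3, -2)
Orthogonal basis:
  u_1 = (2, 3, -3)
  u_2 = (42/11, -39/22, 17/22)
  u_3 = (-198/403, -66/31, -990/403)

Apply the Gram-Schmidt recurrence
  u_1 = v_1
  u_i = v_i − Σ_{j<i} ((v_i · u_j) / (u_j · u_j)) · u_j.

Step by step this gives:
  u_1 = (2, 3, -3)
  u_2 = (42/11, -39/22, 17/22)
  u_3 = (-198/403, -66/31, -990/403)

Orthogonality check:
  u_2 · u_1 = 0 (should be 0)
  u_3 · u_1 = 0 (should be 0)
  u_3 · u_2 = 0 (should be 0)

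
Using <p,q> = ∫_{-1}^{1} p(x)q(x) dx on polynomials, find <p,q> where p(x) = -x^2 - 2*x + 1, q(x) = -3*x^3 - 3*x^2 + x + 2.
<p,q> = 44/15

Expand the product: p(x)·q(x) = 3*x^5 + 9*x^4 + 2*x^3 - 7*x^2 - 3*x + 2.
∫_{-1}^{1} of each monomial x^k gives [2/(k+1) if k even, 0 if k odd]. Integrating term-by-term (or equivalently evaluating the antiderivative F(x) = x^6/2 + 9*x^5/5 + x^4/2 - 7*x^3/3 - 3*x^2/2 + 2*x at the endpoints):
  F(1) − F(−1) = 29/30 − (-59/30) = 44/15.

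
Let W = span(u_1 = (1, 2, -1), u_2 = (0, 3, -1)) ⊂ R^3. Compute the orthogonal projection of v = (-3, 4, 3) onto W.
proj_W(v) = (-43/11, 34/11, 3/11)

Set up U = [u_1 | ... | u_2] ∈ R^(3×2). The projector onto W = col(U) is P = U (U^T U)^(-1) U^T.
Compute U^T U =
  [6, 7]
  [7, 10],
and U^T v = (2, 9).
Solve U^T U · c = U^T v for the coefficients: c = (-43/11, 40/11). The projection is proj_W(v) = U c.
Check: (v - proj_W(v)) · u_1 = 0  (should be 0).
Check: (v - proj_W(v)) · u_2 = 0  (should be 0).
Result: proj_W(v) = (-43/11, 34/11, 3/11).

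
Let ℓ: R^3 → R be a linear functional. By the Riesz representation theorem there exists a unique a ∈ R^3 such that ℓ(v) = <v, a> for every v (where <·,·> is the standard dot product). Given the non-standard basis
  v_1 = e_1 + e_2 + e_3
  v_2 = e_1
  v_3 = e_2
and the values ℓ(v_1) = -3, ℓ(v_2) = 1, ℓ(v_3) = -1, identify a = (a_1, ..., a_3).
a = (1, -1, -3)

Write a = (a_1, ..., a_3) in the standard basis. For each basis vector v_i, ℓ(v_i) = <v_i, a> is a linear equation in the a_j's. Collect the n equations into a matrix system V a = ℓ, where row i of V is v_i (expressed in the standard basis). Since V is invertible (lower-triangular with 1s on the diagonal, up to permutation), solve by back-substitution:
  V =
[[1, 1, 1],
 [1, 0, 0],
 [0, 1, 0]]
  V a = (-3, 1, -1)
Solving gives a = (1, -1, -3).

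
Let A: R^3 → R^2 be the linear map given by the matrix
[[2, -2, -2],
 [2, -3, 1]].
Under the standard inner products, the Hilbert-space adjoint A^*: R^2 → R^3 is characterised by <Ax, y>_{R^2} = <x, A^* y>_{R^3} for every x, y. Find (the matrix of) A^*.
A^* = A^T =
[[2, 2],
 [-2, -3],
 [-2, 1]]

For real matrices with standard dot products, the defining identity <Ax, y> = <x, A^* y> gives (Ax)^T y = x^T (A^*) y, i.e. x^T A^T y = x^T (A^*) y. Since this holds for all x, y, we must have A^* = A^T. Therefore
A^* =
[[2, 2],
 [-2, -3],
 [-2, 1]].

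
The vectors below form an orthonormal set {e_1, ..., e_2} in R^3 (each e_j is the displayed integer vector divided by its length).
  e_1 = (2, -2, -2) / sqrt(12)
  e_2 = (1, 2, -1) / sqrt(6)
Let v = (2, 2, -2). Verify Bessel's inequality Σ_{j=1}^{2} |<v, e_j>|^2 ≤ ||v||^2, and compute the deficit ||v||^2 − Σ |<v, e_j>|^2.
Σ |<v, e_j>|^2 = 12; ||v||^2 = 12; deficit = 0

Write each e_j = u_j / sqrt(<u_j, u_j>) where u_j is the displayed integer vector. Then <v, e_j> = <v, u_j> / sqrt(<u_j, u_j>), so |<v, e_j>|^2 = <v, u_j>^2 / <u_j, u_j>.
Coefficients: <v, e_1> = 4/sqrt(12), <v, e_2> = 8/sqrt(6).
Square and sum: Σ |<v, e_j>|^2 = 12.
Compute ||v||^2 = v·v = 12.
Deficit = 12 − 12 = 0 ≥ 0, confirming Bessel's inequality. (The deficit equals ||v − Σ <v,e_j> e_j||^2, the squared distance from v to span{e_j}.)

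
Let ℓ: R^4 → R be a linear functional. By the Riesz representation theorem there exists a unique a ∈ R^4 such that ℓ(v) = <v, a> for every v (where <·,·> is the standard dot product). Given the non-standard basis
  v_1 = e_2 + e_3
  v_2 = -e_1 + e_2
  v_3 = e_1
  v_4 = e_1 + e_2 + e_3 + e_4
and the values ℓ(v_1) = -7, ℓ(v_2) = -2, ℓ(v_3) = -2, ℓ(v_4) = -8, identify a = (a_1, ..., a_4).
a = (-2, -4, -3, 1)

Write a = (a_1, ..., a_4) in the standard basis. For each basis vector v_i, ℓ(v_i) = <v_i, a> is a linear equation in the a_j's. Collect the n equations into a matrix system V a = ℓ, where row i of V is v_i (expressed in the standard basis). Since V is invertible (lower-triangular with 1s on the diagonal, up to permutation), solve by back-substitution:
  V =
[[0, 1, 1, 0],
 [-1, 1, 0, 0],
 [1, 0, 0, 0],
 [1, 1, 1, 1]]
  V a = (-7, -2, -2, -8)
Solving gives a = (-2, -4, -3, 1).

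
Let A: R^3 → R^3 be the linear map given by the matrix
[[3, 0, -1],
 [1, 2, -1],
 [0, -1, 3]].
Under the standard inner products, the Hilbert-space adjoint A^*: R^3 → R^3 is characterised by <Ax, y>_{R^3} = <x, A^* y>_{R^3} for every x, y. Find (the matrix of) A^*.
A^* = A^T =
[[3, 1, 0],
 [0, 2, -1],
 [-1, -1, 3]]

For real matrices with standard dot products, the defining identity <Ax, y> = <x, A^* y> gives (Ax)^T y = x^T (A^*) y, i.e. x^T A^T y = x^T (A^*) y. Since this holds for all x, y, we must have A^* = A^T. Therefore
A^* =
[[3, 1, 0],
 [0, 2, -1],
 [-1, -1, 3]].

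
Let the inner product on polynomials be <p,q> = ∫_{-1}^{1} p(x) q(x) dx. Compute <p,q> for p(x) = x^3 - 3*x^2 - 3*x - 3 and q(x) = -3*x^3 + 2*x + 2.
<p,q> = -576/35

Expand the product: p(x)·q(x) = -3*x^6 + 9*x^5 + 11*x^4 + 5*x^3 - 12*x^2 - 12*x - 6.
∫_{-1}^{1} of each monomial x^k gives [2/(k+1) if k even, 0 if k odd]. Integrating term-by-term (or equivalently evaluating the antiderivative F(x) = -3*x^7/7 + 3*x^6/2 + 11*x^5/5 + 5*x^4/4 - 4*x^3 - 6*x^2 - 6*x at the endpoints):
  F(1) − F(−1) = -1607/140 − (697/140) = -576/35.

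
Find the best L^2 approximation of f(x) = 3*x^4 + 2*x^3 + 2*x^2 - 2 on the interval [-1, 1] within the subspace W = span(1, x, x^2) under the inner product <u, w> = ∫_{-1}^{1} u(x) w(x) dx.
g(x) = 32*x^2/7 + 6*x/5 - 79/35

The best approximation g ∈ W is the orthogonal projection of f onto W. Writing g = a_0 + a_1 x + a_2 x^2, the coefficients solve the normal equations G · a = b where
  G_{ij} = <φ_i, φ_j> and b_i = <f, φ_i>, with φ_0 = 1, φ_1 = x, φ_2 = x^2.
G =
  [2, 0, 2/3]
  [0, 2/3, 0]
  [2/3, 0, 2/5],
b = (-22/15, 4/5, 34/105).
Solving gives a_0 = -79/35, a_1 = 6/5, a_2 = 32/7, so
  g(x) = 32*x^2/7 + 6*x/5 - 79/35.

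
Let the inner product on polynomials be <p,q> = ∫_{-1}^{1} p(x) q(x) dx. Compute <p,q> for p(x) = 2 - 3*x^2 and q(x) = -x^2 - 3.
<p,q> = -92/15

Expand the product: p(x)·q(x) = 3*x^4 + 7*x^2 - 6.
∫_{-1}^{1} of each monomial x^k gives [2/(k+1) if k even, 0 if k odd]. Integrating term-by-term (or equivalently evaluating the antiderivative F(x) = 3*x^5/5 + 7*x^3/3 - 6*x at the endpoints):
  F(1) − F(−1) = -46/15 − (46/15) = -92/15.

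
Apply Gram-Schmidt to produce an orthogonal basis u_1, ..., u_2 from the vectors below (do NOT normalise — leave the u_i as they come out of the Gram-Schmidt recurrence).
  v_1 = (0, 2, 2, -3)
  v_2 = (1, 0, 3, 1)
Orthogonal basis:
  u_1 = (0, 2, 2, -3)
  u_2 = (1, -6/17, 45/17, 26/17)

Apply the Gram-Schmidt recurrence
  u_1 = v_1
  u_i = v_i − Σ_{j<i} ((v_i · u_j) / (u_j · u_j)) · u_j.

Step by step this gives:
  u_1 = (0, 2, 2, -3)
  u_2 = (1, -6/17, 45/17, 26/17)

Orthogonality check:
  u_2 · u_1 = 0 (should be 0)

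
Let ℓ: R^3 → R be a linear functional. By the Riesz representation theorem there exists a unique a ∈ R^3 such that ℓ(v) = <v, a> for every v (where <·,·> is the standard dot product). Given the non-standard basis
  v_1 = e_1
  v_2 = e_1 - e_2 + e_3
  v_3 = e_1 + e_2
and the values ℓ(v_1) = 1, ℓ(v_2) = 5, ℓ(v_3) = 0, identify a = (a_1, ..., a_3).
a = (1, -1, 3)

Write a = (a_1, ..., a_3) in the standard basis. For each basis vector v_i, ℓ(v_i) = <v_i, a> is a linear equation in the a_j's. Collect the n equations into a matrix system V a = ℓ, where row i of V is v_i (expressed in the standard basis). Since V is invertible (lower-triangular with 1s on the diagonal, up to permutation), solve by back-substitution:
  V =
[[1, 0, 0],
 [1, -1, 1],
 [1, 1, 0]]
  V a = (1, 5, 0)
Solving gives a = (1, -1, 3).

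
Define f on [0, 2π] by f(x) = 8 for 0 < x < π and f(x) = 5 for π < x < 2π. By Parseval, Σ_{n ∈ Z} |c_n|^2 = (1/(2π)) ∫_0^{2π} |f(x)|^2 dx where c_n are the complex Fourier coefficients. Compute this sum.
Σ |c_n|^2 = 89/2

Parseval equates the L^2 energy of f (normalised by 1/(2π)) with the ℓ^2 sum of its Fourier coefficients: (1/(2π)) ∫_0^{2π} |f|^2 = Σ |c_n|^2.
Compute the left side: (1/(2π)) [∫_0^π 8^2 dx + ∫_π^{2π} 5^2 dx] = (1/(2π)) · (64π + 25π) = (64 + 25)/2 = 89/2.
So Σ_{n ∈ Z} |c_n|^2 = 89/2.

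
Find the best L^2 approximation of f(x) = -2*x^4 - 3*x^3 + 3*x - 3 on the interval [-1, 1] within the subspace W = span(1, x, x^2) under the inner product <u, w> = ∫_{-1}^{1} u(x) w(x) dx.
g(x) = -12*x^2/7 + 6*x/5 - 99/35

The best approximation g ∈ W is the orthogonal projection of f onto W. Writing g = a_0 + a_1 x + a_2 x^2, the coefficients solve the normal equations G · a = b where
  G_{ij} = <φ_i, φ_j> and b_i = <f, φ_i>, with φ_0 = 1, φ_1 = x, φ_2 = x^2.
G =
  [2, 0, 2/3]
  [0, 2/3, 0]
  [2/3, 0, 2/5],
b = (-34/5, 4/5, -18/7).
Solving gives a_0 = -99/35, a_1 = 6/5, a_2 = -12/7, so
  g(x) = -12*x^2/7 + 6*x/5 - 99/35.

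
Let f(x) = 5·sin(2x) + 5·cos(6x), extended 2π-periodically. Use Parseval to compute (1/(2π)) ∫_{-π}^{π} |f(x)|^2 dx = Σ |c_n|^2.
Σ |c_n|^2 = 25

Expand |f|^2 and use orthogonality of {sin(nx), cos(mx)} on [-π, π]:
  ∫_{-π}^{π} sin(nx)^2 dx = π, ∫ cos(mx)^2 dx = π, and cross terms integrate to 0.
So ∫_{-π}^{π} f(x)^2 dx = 5^2 · π + 5^2 · π = (25 + 25)π.
Divide by 2π: (25 + 25)/2 = 25.
By Parseval, this equals Σ |c_n|^2.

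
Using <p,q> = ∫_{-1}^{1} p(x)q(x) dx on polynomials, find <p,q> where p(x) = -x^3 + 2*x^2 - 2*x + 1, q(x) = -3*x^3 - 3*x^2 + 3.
<p,q> = 62/7

Expand the product: p(x)·q(x) = 3*x^6 - 3*x^5 + 3*x^2 - 6*x + 3.
∫_{-1}^{1} of each monomial x^k gives [2/(k+1) if k even, 0 if k odd]. Integrating term-by-term (or equivalently evaluating the antiderivative F(x) = 3*x^7/7 - x^6/2 + x^3 - 3*x^2 + 3*x at the endpoints):
  F(1) − F(−1) = 13/14 − (-111/14) = 62/7.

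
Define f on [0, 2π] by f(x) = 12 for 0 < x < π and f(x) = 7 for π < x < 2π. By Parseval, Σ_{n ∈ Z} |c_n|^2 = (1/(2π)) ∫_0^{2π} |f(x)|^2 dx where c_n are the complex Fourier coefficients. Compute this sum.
Σ |c_n|^2 = 193/2

Parseval equates the L^2 energy of f (normalised by 1/(2π)) with the ℓ^2 sum of its Fourier coefficients: (1/(2π)) ∫_0^{2π} |f|^2 = Σ |c_n|^2.
Compute the left side: (1/(2π)) [∫_0^π 12^2 dx + ∫_π^{2π} 7^2 dx] = (1/(2π)) · (144π + 49π) = (144 + 49)/2 = 193/2.
So Σ_{n ∈ Z} |c_n|^2 = 193/2.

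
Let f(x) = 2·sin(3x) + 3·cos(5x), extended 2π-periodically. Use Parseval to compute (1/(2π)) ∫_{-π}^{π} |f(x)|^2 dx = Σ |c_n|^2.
Σ |c_n|^2 = 13/2

Expand |f|^2 and use orthogonality of {sin(nx), cos(mx)} on [-π, π]:
  ∫_{-π}^{π} sin(nx)^2 dx = π, ∫ cos(mx)^2 dx = π, and cross terms integrate to 0.
So ∫_{-π}^{π} f(x)^2 dx = 2^2 · π + 3^2 · π = (4 + 9)π.
Divide by 2π: (4 + 9)/2 = 13/2.
By Parseval, this equals Σ |c_n|^2.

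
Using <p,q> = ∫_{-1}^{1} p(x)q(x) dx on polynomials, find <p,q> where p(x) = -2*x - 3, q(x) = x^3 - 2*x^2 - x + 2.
<p,q> = -112/15

Expand the product: p(x)·q(x) = -2*x^4 + x^3 + 8*x^2 - x - 6.
∫_{-1}^{1} of each monomial x^k gives [2/(k+1) if k even, 0 if k odd]. Integrating term-by-term (or equivalently evaluating the antiderivative F(x) = -2*x^5/5 + x^4/4 + 8*x^3/3 - x^2/2 - 6*x at the endpoints):
  F(1) − F(−1) = -239/60 − (209/60) = -112/15.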